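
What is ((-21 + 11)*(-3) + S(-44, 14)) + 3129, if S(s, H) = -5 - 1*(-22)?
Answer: 3176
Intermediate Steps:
S(s, H) = 17 (S(s, H) = -5 + 22 = 17)
((-21 + 11)*(-3) + S(-44, 14)) + 3129 = ((-21 + 11)*(-3) + 17) + 3129 = (-10*(-3) + 17) + 3129 = (30 + 17) + 3129 = 47 + 3129 = 3176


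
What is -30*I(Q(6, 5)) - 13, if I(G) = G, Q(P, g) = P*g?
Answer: -913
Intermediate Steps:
-30*I(Q(6, 5)) - 13 = -180*5 - 13 = -30*30 - 13 = -900 - 13 = -913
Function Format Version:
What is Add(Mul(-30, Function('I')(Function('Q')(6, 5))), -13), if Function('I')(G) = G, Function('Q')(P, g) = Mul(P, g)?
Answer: -913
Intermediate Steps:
Add(Mul(-30, Function('I')(Function('Q')(6, 5))), -13) = Add(Mul(-30, Mul(6, 5)), -13) = Add(Mul(-30, 30), -13) = Add(-900, -13) = -913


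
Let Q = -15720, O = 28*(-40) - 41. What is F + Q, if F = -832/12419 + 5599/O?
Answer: -226728675413/14418459 ≈ -15725.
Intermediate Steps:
O = -1161 (O = -1120 - 41 = -1161)
F = -70499933/14418459 (F = -832/12419 + 5599/(-1161) = -832*1/12419 + 5599*(-1/1161) = -832/12419 - 5599/1161 = -70499933/14418459 ≈ -4.8896)
F + Q = -70499933/14418459 - 15720 = -226728675413/14418459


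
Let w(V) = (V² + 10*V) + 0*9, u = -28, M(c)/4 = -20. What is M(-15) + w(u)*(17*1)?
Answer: 8488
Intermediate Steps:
M(c) = -80 (M(c) = 4*(-20) = -80)
w(V) = V² + 10*V (w(V) = (V² + 10*V) + 0 = V² + 10*V)
M(-15) + w(u)*(17*1) = -80 + (-28*(10 - 28))*(17*1) = -80 - 28*(-18)*17 = -80 + 504*17 = -80 + 8568 = 8488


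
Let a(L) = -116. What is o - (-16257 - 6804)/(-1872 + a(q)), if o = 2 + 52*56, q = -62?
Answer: 5769971/1988 ≈ 2902.4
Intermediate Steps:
o = 2914 (o = 2 + 2912 = 2914)
o - (-16257 - 6804)/(-1872 + a(q)) = 2914 - (-16257 - 6804)/(-1872 - 116) = 2914 - (-23061)/(-1988) = 2914 - (-23061)*(-1)/1988 = 2914 - 1*23061/1988 = 2914 - 23061/1988 = 5769971/1988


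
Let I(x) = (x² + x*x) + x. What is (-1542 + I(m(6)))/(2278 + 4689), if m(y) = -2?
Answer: -1536/6967 ≈ -0.22047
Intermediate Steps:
I(x) = x + 2*x² (I(x) = (x² + x²) + x = 2*x² + x = x + 2*x²)
(-1542 + I(m(6)))/(2278 + 4689) = (-1542 - 2*(1 + 2*(-2)))/(2278 + 4689) = (-1542 - 2*(1 - 4))/6967 = (-1542 - 2*(-3))*(1/6967) = (-1542 + 6)*(1/6967) = -1536*1/6967 = -1536/6967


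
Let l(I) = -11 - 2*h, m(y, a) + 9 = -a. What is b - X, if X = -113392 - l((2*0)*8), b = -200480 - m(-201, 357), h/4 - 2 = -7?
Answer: -86693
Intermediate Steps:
h = -20 (h = 8 + 4*(-7) = 8 - 28 = -20)
m(y, a) = -9 - a
l(I) = 29 (l(I) = -11 - 2*(-20) = -11 + 40 = 29)
b = -200114 (b = -200480 - (-9 - 1*357) = -200480 - (-9 - 357) = -200480 - 1*(-366) = -200480 + 366 = -200114)
X = -113421 (X = -113392 - 1*29 = -113392 - 29 = -113421)
b - X = -200114 - 1*(-113421) = -200114 + 113421 = -86693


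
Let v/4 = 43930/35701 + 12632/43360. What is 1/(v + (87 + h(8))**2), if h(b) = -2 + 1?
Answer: 48374855/358074900059 ≈ 0.00013510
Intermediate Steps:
h(b) = -1
v = 294472479/48374855 (v = 4*(43930/35701 + 12632/43360) = 4*(43930*(1/35701) + 12632*(1/43360)) = 4*(43930/35701 + 1579/5420) = 4*(294472479/193499420) = 294472479/48374855 ≈ 6.0873)
1/(v + (87 + h(8))**2) = 1/(294472479/48374855 + (87 - 1)**2) = 1/(294472479/48374855 + 86**2) = 1/(294472479/48374855 + 7396) = 1/(358074900059/48374855) = 48374855/358074900059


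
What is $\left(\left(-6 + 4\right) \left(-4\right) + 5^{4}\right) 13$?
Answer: $8229$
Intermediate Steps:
$\left(\left(-6 + 4\right) \left(-4\right) + 5^{4}\right) 13 = \left(\left(-2\right) \left(-4\right) + 625\right) 13 = \left(8 + 625\right) 13 = 633 \cdot 13 = 8229$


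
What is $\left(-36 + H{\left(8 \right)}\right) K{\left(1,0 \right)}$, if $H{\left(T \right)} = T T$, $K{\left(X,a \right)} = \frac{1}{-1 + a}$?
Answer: $-28$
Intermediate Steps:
$H{\left(T \right)} = T^{2}$
$\left(-36 + H{\left(8 \right)}\right) K{\left(1,0 \right)} = \frac{-36 + 8^{2}}{-1 + 0} = \frac{-36 + 64}{-1} = 28 \left(-1\right) = -28$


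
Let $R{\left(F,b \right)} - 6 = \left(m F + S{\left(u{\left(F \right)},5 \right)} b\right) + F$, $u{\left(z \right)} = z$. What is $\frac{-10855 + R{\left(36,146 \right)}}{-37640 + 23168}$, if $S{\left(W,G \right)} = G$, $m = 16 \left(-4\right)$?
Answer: $\frac{4129}{4824} \approx 0.85593$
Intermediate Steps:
$m = -64$
$R{\left(F,b \right)} = 6 - 63 F + 5 b$ ($R{\left(F,b \right)} = 6 - \left(- 5 b + 63 F\right) = 6 - 63 F + 5 b$)
$\frac{-10855 + R{\left(36,146 \right)}}{-37640 + 23168} = \frac{-10855 + \left(6 - 2268 + 5 \cdot 146\right)}{-37640 + 23168} = \frac{-10855 + \left(6 - 2268 + 730\right)}{-14472} = \left(-10855 - 1532\right) \left(- \frac{1}{14472}\right) = \left(-12387\right) \left(- \frac{1}{14472}\right) = \frac{4129}{4824}$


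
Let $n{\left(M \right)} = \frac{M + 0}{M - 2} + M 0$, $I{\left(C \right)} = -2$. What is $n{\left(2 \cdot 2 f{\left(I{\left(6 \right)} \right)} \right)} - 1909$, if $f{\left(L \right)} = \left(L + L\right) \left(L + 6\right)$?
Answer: $- \frac{62965}{33} \approx -1908.0$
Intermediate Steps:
$f{\left(L \right)} = 2 L \left(6 + L\right)$
$n{\left(M \right)} = \frac{M}{-2 + M}$ ($n{\left(M \right)} = \frac{M}{-2 + M} + 0 = \frac{M}{-2 + M}$)
$n{\left(2 \cdot 2 f{\left(I{\left(6 \right)} \right)} \right)} - 1909 = \frac{2 \cdot 2 \cdot 2 \left(-2\right) \left(6 - 2\right)}{-2 + 2 \cdot 2 \cdot 2 \left(-2\right) \left(6 - 2\right)} - 1909 = \frac{4 \cdot 2 \left(-2\right) 4}{-2 + 4 \cdot 2 \left(-2\right) 4} - 1909 = \frac{4 \left(-16\right)}{-2 + 4 \left(-16\right)} - 1909 = - \frac{64}{-2 - 64} - 1909 = - \frac{64}{-66} - 1909 = \left(-64\right) \left(- \frac{1}{66}\right) - 1909 = \frac{32}{33} - 1909 = - \frac{62965}{33}$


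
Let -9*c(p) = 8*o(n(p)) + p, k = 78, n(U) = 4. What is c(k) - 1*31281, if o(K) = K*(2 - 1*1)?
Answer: -281639/9 ≈ -31293.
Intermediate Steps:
o(K) = K (o(K) = K*(2 - 1) = K*1 = K)
c(p) = -32/9 - p/9 (c(p) = -(8*4 + p)/9 = -(32 + p)/9 = -32/9 - p/9)
c(k) - 1*31281 = (-32/9 - ⅑*78) - 1*31281 = (-32/9 - 26/3) - 31281 = -110/9 - 31281 = -281639/9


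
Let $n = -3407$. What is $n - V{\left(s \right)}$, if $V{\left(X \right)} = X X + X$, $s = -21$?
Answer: $-3827$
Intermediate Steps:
$V{\left(X \right)} = X + X^{2}$ ($V{\left(X \right)} = X^{2} + X = X + X^{2}$)
$n - V{\left(s \right)} = -3407 - - 21 \left(1 - 21\right) = -3407 - \left(-21\right) \left(-20\right) = -3407 - 420 = -3827$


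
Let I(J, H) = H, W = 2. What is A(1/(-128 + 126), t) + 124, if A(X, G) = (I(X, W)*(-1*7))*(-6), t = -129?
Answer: 208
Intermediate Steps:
A(X, G) = 84 (A(X, G) = (2*(-1*7))*(-6) = (2*(-7))*(-6) = -14*(-6) = 84)
A(1/(-128 + 126), t) + 124 = 84 + 124 = 208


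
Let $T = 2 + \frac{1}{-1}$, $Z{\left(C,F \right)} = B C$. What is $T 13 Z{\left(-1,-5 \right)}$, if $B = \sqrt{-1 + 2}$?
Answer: $-13$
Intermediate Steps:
$B = 1$ ($B = \sqrt{1} = 1$)
$Z{\left(C,F \right)} = C$ ($Z{\left(C,F \right)} = 1 C = C$)
$T = 1$ ($T = 2 - 1 = 1$)
$T 13 Z{\left(-1,-5 \right)} = 1 \cdot 13 \left(-1\right) = 13 \left(-1\right) = -13$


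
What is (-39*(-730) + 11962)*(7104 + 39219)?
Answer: 1872931536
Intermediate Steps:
(-39*(-730) + 11962)*(7104 + 39219) = (28470 + 11962)*46323 = 40432*46323 = 1872931536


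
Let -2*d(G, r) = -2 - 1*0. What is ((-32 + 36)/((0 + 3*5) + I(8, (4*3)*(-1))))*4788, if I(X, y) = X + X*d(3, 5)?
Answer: 19152/31 ≈ 617.81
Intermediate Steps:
d(G, r) = 1 (d(G, r) = -(-2 - 1*0)/2 = -(-2 + 0)/2 = -½*(-2) = 1)
I(X, y) = 2*X (I(X, y) = X + X*1 = X + X = 2*X)
((-32 + 36)/((0 + 3*5) + I(8, (4*3)*(-1))))*4788 = ((-32 + 36)/((0 + 3*5) + 2*8))*4788 = (4/((0 + 15) + 16))*4788 = (4/(15 + 16))*4788 = (4/31)*4788 = 19152/31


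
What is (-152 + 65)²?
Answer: 7569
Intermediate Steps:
(-152 + 65)² = (-87)² = 7569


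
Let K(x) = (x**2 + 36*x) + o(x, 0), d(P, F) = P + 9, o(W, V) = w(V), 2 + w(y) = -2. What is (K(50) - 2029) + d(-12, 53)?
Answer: 2264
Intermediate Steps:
w(y) = -4 (w(y) = -2 - 2 = -4)
o(W, V) = -4
d(P, F) = 9 + P
K(x) = -4 + x**2 + 36*x (K(x) = (x**2 + 36*x) - 4 = -4 + x**2 + 36*x)
(K(50) - 2029) + d(-12, 53) = ((-4 + 50**2 + 36*50) - 2029) + (9 - 12) = ((-4 + 2500 + 1800) - 2029) - 3 = (4296 - 2029) - 3 = 2267 - 3 = 2264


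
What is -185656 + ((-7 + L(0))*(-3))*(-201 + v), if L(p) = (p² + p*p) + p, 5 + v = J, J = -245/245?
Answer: -190003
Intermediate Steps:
J = -1 (J = -245*1/245 = -1)
v = -6 (v = -5 - 1 = -6)
L(p) = p + 2*p² (L(p) = (p² + p²) + p = 2*p² + p = p + 2*p²)
-185656 + ((-7 + L(0))*(-3))*(-201 + v) = -185656 + ((-7 + 0*(1 + 2*0))*(-3))*(-201 - 6) = -185656 + ((-7 + 0*(1 + 0))*(-3))*(-207) = -185656 + ((-7 + 0*1)*(-3))*(-207) = -185656 + ((-7 + 0)*(-3))*(-207) = -185656 - 7*(-3)*(-207) = -185656 + 21*(-207) = -185656 - 4347 = -190003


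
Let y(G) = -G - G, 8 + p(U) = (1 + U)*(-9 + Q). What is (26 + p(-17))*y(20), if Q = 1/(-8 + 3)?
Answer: -6608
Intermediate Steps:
Q = -1/5 (Q = 1/(-5) = -1/5 ≈ -0.20000)
p(U) = -86/5 - 46*U/5 (p(U) = -8 + (1 + U)*(-9 - 1/5) = -8 + (1 + U)*(-46/5) = -8 + (-46/5 - 46*U/5) = -86/5 - 46*U/5)
y(G) = -2*G
(26 + p(-17))*y(20) = (26 + (-86/5 - 46/5*(-17)))*(-2*20) = (26 + (-86/5 + 782/5))*(-40) = (26 + 696/5)*(-40) = (826/5)*(-40) = -6608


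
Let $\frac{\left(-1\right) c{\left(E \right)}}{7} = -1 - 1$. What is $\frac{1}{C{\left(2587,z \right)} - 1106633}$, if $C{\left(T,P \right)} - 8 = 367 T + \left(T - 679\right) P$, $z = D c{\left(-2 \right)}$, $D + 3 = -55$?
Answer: $- \frac{1}{1706492} \approx -5.86 \cdot 10^{-7}$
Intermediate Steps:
$c{\left(E \right)} = 14$ ($c{\left(E \right)} = - 7 \left(-1 - 1\right) = \left(-7\right) \left(-2\right) = 14$)
$D = -58$ ($D = -3 - 55 = -58$)
$z = -812$ ($z = \left(-58\right) 14 = -812$)
$C{\left(T,P \right)} = 8 + 367 T + P \left(-679 + T\right)$ ($C{\left(T,P \right)} = 8 + \left(367 T + \left(T - 679\right) P\right) = 8 + \left(367 T + \left(-679 + T\right) P\right) = 8 + \left(367 T + P \left(-679 + T\right)\right) = 8 + 367 T + P \left(-679 + T\right)$)
$\frac{1}{C{\left(2587,z \right)} - 1106633} = \frac{1}{\left(8 - -551348 + 367 \cdot 2587 - 2100644\right) - 1106633} = \frac{1}{\left(8 + 551348 + 949429 - 2100644\right) - 1106633} = \frac{1}{-599859 - 1106633} = \frac{1}{-1706492} = - \frac{1}{1706492}$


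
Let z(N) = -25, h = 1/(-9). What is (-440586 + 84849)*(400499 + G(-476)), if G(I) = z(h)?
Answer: -142463419338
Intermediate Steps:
h = -1/9 ≈ -0.11111
G(I) = -25
(-440586 + 84849)*(400499 + G(-476)) = (-440586 + 84849)*(400499 - 25) = -355737*400474 = -142463419338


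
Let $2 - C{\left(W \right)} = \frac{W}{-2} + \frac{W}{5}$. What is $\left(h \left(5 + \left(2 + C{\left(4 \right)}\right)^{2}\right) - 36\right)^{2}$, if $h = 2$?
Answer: $\frac{492804}{625} \approx 788.49$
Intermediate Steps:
$C{\left(W \right)} = 2 + \frac{3 W}{10}$ ($C{\left(W \right)} = 2 - \left(\frac{W}{-2} + \frac{W}{5}\right) = 2 - \left(W \left(- \frac{1}{2}\right) + W \frac{1}{5}\right) = 2 - \left(- \frac{W}{2} + \frac{W}{5}\right) = 2 - - \frac{3 W}{10} = 2 + \frac{3 W}{10}$)
$\left(h \left(5 + \left(2 + C{\left(4 \right)}\right)^{2}\right) - 36\right)^{2} = \left(2 \left(5 + \left(2 + \left(2 + \frac{3}{10} \cdot 4\right)\right)^{2}\right) - 36\right)^{2} = \left(2 \left(5 + \left(2 + \left(2 + \frac{6}{5}\right)\right)^{2}\right) - 36\right)^{2} = \left(2 \left(5 + \left(2 + \frac{16}{5}\right)^{2}\right) - 36\right)^{2} = \left(2 \left(5 + \left(\frac{26}{5}\right)^{2}\right) - 36\right)^{2} = \left(2 \left(5 + \frac{676}{25}\right) - 36\right)^{2} = \left(2 \cdot \frac{801}{25} - 36\right)^{2} = \left(\frac{1602}{25} - 36\right)^{2} = \left(\frac{702}{25}\right)^{2} = \frac{492804}{625}$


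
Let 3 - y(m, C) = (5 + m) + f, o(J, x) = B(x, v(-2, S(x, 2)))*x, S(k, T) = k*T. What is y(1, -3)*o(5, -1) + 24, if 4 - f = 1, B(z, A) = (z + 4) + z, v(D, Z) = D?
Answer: 36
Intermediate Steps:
S(k, T) = T*k
B(z, A) = 4 + 2*z (B(z, A) = (4 + z) + z = 4 + 2*z)
f = 3 (f = 4 - 1*1 = 4 - 1 = 3)
o(J, x) = x*(4 + 2*x) (o(J, x) = (4 + 2*x)*x = x*(4 + 2*x))
y(m, C) = -5 - m (y(m, C) = 3 - ((5 + m) + 3) = 3 - (8 + m) = 3 + (-8 - m) = -5 - m)
y(1, -3)*o(5, -1) + 24 = (-5 - 1*1)*(2*(-1)*(2 - 1)) + 24 = (-5 - 1)*(2*(-1)*1) + 24 = -6*(-2) + 24 = 12 + 24 = 36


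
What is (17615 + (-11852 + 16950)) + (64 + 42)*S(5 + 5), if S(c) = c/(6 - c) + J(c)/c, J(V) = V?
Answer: 22554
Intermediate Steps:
S(c) = 1 + c/(6 - c) (S(c) = c/(6 - c) + c/c = c/(6 - c) + 1 = 1 + c/(6 - c))
(17615 + (-11852 + 16950)) + (64 + 42)*S(5 + 5) = (17615 + (-11852 + 16950)) + (64 + 42)*(-6/(-6 + (5 + 5))) = (17615 + 5098) + 106*(-6/(-6 + 10)) = 22713 + 106*(-6/4) = 22713 + 106*(-6*¼) = 22713 + 106*(-3/2) = 22713 - 159 = 22554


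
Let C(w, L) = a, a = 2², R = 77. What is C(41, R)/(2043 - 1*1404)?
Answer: 4/639 ≈ 0.0062598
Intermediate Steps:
a = 4
C(w, L) = 4
C(41, R)/(2043 - 1*1404) = 4/(2043 - 1*1404) = 4/(2043 - 1404) = 4/639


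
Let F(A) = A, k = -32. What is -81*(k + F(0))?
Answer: 2592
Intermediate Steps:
-81*(k + F(0)) = -81*(-32 + 0) = -81*(-32) = 2592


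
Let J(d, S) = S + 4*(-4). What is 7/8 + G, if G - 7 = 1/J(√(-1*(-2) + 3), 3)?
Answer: 811/104 ≈ 7.7981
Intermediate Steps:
J(d, S) = -16 + S (J(d, S) = S - 16 = -16 + S)
G = 90/13 (G = 7 + 1/(-16 + 3) = 7 + 1/(-13) = 7 - 1/13 = 90/13 ≈ 6.9231)
7/8 + G = 7/8 + 90/13 = 811/104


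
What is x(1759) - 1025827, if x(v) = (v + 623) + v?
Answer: -1021686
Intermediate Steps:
x(v) = 623 + 2*v (x(v) = (623 + v) + v = 623 + 2*v)
x(1759) - 1025827 = (623 + 2*1759) - 1025827 = (623 + 3518) - 1025827 = 4141 - 1025827 = -1021686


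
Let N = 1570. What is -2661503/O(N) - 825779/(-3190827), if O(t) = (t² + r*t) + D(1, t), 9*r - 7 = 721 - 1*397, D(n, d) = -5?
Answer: -57683301370054/72443658730575 ≈ -0.79625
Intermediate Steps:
r = 331/9 (r = 7/9 + (721 - 1*397)/9 = 7/9 + (721 - 397)/9 = 7/9 + (⅑)*324 = 7/9 + 36 = 331/9 ≈ 36.778)
O(t) = -5 + t² + 331*t/9 (O(t) = (t² + 331*t/9) - 5 = -5 + t² + 331*t/9)
-2661503/O(N) - 825779/(-3190827) = -2661503/(-5 + 1570² + (331/9)*1570) - 825779/(-3190827) = -2661503/(-5 + 2464900 + 519670/9) - 825779*(-1/3190827) = -2661503/22703725/9 + 825779/3190827 = -2661503*9/22703725 + 825779/3190827 = -23953527/22703725 + 825779/3190827 = -57683301370054/72443658730575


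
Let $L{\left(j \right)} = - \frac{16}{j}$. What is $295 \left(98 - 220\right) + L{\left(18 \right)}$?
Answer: $- \frac{323918}{9} \approx -35991.0$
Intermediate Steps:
$295 \left(98 - 220\right) + L{\left(18 \right)} = 295 \left(98 - 220\right) - \frac{16}{18} = 295 \left(98 - 220\right) - \frac{8}{9} = 295 \left(-122\right) - \frac{8}{9} = -35990 - \frac{8}{9} = - \frac{323918}{9}$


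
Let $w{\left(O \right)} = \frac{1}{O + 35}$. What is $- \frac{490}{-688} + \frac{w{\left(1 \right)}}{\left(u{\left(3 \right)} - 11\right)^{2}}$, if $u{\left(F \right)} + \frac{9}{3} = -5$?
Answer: $\frac{796091}{1117656} \approx 0.71229$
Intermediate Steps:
$u{\left(F \right)} = -8$ ($u{\left(F \right)} = -3 - 5 = -8$)
$w{\left(O \right)} = \frac{1}{35 + O}$
$- \frac{490}{-688} + \frac{w{\left(1 \right)}}{\left(u{\left(3 \right)} - 11\right)^{2}} = - \frac{490}{-688} + \frac{1}{\left(35 + 1\right) \left(-8 - 11\right)^{2}} = \left(-490\right) \left(- \frac{1}{688}\right) + \frac{1}{36 \left(-19\right)^{2}} = \frac{245}{344} + \frac{1}{36 \cdot 361} = \frac{245}{344} + \frac{1}{36} \cdot \frac{1}{361} = \frac{245}{344} + \frac{1}{12996} = \frac{796091}{1117656}$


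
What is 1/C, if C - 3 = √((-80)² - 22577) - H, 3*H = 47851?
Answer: -143526/2289002557 - 9*I*√16177/2289002557 ≈ -6.2702e-5 - 5.0009e-7*I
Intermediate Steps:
H = 47851/3 (H = (⅓)*47851 = 47851/3 ≈ 15950.)
C = -47842/3 + I*√16177 (C = 3 + (√((-80)² - 22577) - 1*47851/3) = 3 + (√(6400 - 22577) - 47851/3) = 3 + (√(-16177) - 47851/3) = 3 + (I*√16177 - 47851/3) = 3 + (-47851/3 + I*√16177) = -47842/3 + I*√16177 ≈ -15947.0 + 127.19*I)
1/C = 1/(-47842/3 + I*√16177)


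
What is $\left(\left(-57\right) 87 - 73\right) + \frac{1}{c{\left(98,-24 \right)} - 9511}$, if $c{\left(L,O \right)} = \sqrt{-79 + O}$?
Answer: $- \frac{455190824679}{90459224} - \frac{i \sqrt{103}}{90459224} \approx -5032.0 - 1.1219 \cdot 10^{-7} i$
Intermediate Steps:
$\left(\left(-57\right) 87 - 73\right) + \frac{1}{c{\left(98,-24 \right)} - 9511} = \left(\left(-57\right) 87 - 73\right) + \frac{1}{\sqrt{-79 - 24} - 9511} = \left(-4959 - 73\right) + \frac{1}{\sqrt{-103} - 9511} = -5032 + \frac{1}{i \sqrt{103} - 9511} = -5032 + \frac{1}{-9511 + i \sqrt{103}}$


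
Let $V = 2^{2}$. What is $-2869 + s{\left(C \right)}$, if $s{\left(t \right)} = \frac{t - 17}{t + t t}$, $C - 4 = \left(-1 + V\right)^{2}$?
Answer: $- \frac{261081}{91} \approx -2869.0$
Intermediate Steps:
$V = 4$
$C = 13$ ($C = 4 + \left(-1 + 4\right)^{2} = 4 + 3^{2} = 4 + 9 = 13$)
$s{\left(t \right)} = \frac{-17 + t}{t + t^{2}}$
$-2869 + s{\left(C \right)} = -2869 + \frac{-17 + 13}{13 \left(1 + 13\right)} = -2869 + \frac{1}{13} \cdot \frac{1}{14} \left(-4\right) = -2869 - \frac{2}{91} = - \frac{261081}{91}$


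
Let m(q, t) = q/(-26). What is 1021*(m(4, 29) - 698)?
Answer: -9266596/13 ≈ -7.1282e+5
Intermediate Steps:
m(q, t) = -q/26 (m(q, t) = q*(-1/26) = -q/26)
1021*(m(4, 29) - 698) = 1021*(-1/26*4 - 698) = 1021*(-2/13 - 698) = 1021*(-9076/13) = -9266596/13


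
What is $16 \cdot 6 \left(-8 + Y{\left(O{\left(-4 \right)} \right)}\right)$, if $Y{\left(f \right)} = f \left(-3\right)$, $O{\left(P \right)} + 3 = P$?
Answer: $1248$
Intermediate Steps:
$O{\left(P \right)} = -3 + P$
$Y{\left(f \right)} = - 3 f$
$16 \cdot 6 \left(-8 + Y{\left(O{\left(-4 \right)} \right)}\right) = 16 \cdot 6 \left(-8 - 3 \left(-3 - 4\right)\right) = 96 \left(-8 - -21\right) = 96 \left(-8 + 21\right) = 96 \cdot 13 = 1248$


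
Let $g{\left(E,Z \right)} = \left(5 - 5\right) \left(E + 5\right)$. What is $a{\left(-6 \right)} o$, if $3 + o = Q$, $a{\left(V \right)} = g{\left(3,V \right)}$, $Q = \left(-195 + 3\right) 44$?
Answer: $0$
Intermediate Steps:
$g{\left(E,Z \right)} = 0$ ($g{\left(E,Z \right)} = 0 \left(5 + E\right) = 0$)
$Q = -8448$ ($Q = \left(-192\right) 44 = -8448$)
$a{\left(V \right)} = 0$
$o = -8451$ ($o = -3 - 8448 = -8451$)
$a{\left(-6 \right)} o = 0 \left(-8451\right) = 0$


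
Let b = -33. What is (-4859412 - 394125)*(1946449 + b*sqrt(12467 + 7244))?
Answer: -10225741840113 + 173366721*sqrt(19711) ≈ -1.0201e+13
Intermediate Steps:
(-4859412 - 394125)*(1946449 + b*sqrt(12467 + 7244)) = (-4859412 - 394125)*(1946449 - 33*sqrt(12467 + 7244)) = -5253537*(1946449 - 33*sqrt(19711)) = -10225741840113 + 173366721*sqrt(19711)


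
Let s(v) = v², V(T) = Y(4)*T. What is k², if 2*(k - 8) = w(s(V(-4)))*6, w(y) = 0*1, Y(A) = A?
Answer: 64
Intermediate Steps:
V(T) = 4*T
w(y) = 0
k = 8 (k = 8 + (0*6)/2 = 8 + (½)*0 = 8 + 0 = 8)
k² = 8² = 64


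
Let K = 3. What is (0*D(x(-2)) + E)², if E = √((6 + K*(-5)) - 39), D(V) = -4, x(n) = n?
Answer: -48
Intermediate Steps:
E = 4*I*√3 (E = √((6 + 3*(-5)) - 39) = √((6 - 15) - 39) = √(-9 - 39) = √(-48) = 4*I*√3 ≈ 6.9282*I)
(0*D(x(-2)) + E)² = (0*(-4) + 4*I*√3)² = (0 + 4*I*√3)² = (4*I*√3)² = -48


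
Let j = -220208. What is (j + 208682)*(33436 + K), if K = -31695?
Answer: -20066766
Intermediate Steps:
(j + 208682)*(33436 + K) = (-220208 + 208682)*(33436 - 31695) = -11526*1741 = -20066766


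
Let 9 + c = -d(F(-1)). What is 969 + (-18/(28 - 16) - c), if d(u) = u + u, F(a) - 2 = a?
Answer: 1957/2 ≈ 978.50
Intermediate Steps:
F(a) = 2 + a
d(u) = 2*u
c = -11 (c = -9 - 2*(2 - 1) = -9 - 2 = -11)
969 + (-18/(28 - 16) - c) = 969 + (-18/(28 - 16) - 1*(-11)) = 969 + (-18/12 + 11) = 969 + (-18*1/12 + 11) = 969 + (-3/2 + 11) = 969 + 19/2 = 1957/2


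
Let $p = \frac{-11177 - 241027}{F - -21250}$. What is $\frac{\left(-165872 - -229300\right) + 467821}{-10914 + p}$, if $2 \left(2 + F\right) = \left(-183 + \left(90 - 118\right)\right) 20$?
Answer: $- \frac{1694507227}{34854056} \approx -48.617$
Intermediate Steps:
$F = -2112$ ($F = -2 + \frac{\left(-183 + \left(90 - 118\right)\right) 20}{2} = -2 + \frac{\left(-183 - 28\right) 20}{2} = -2 + \frac{\left(-211\right) 20}{2} = -2 + \frac{1}{2} \left(-4220\right) = -2 - 2110 = -2112$)
$p = - \frac{126102}{9569}$ ($p = \frac{-11177 - 241027}{-2112 - -21250} = - \frac{252204}{-2112 + 21250} = - \frac{252204}{19138} = \left(-252204\right) \frac{1}{19138} = - \frac{126102}{9569} \approx -13.178$)
$\frac{\left(-165872 - -229300\right) + 467821}{-10914 + p} = \frac{\left(-165872 - -229300\right) + 467821}{-10914 - \frac{126102}{9569}} = \frac{\left(-165872 + 229300\right) + 467821}{- \frac{104562168}{9569}} = \left(63428 + 467821\right) \left(- \frac{9569}{104562168}\right) = 531249 \left(- \frac{9569}{104562168}\right) = - \frac{1694507227}{34854056}$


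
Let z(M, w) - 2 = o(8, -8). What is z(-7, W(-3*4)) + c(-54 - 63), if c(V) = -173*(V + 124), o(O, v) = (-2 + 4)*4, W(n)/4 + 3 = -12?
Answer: -1201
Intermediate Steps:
W(n) = -60 (W(n) = -12 + 4*(-12) = -12 - 48 = -60)
o(O, v) = 8 (o(O, v) = 2*4 = 8)
z(M, w) = 10 (z(M, w) = 2 + 8 = 10)
c(V) = -21452 - 173*V (c(V) = -173*(124 + V) = -21452 - 173*V)
z(-7, W(-3*4)) + c(-54 - 63) = 10 + (-21452 - 173*(-54 - 63)) = 10 + (-21452 - 173*(-117)) = 10 + (-21452 + 20241) = 10 - 1211 = -1201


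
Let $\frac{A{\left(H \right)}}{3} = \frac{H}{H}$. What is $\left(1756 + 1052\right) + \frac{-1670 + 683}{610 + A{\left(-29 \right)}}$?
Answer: $\frac{1720317}{613} \approx 2806.4$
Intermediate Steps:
$A{\left(H \right)} = 3$ ($A{\left(H \right)} = 3 \frac{H}{H} = 3 \cdot 1 = 3$)
$\left(1756 + 1052\right) + \frac{-1670 + 683}{610 + A{\left(-29 \right)}} = \left(1756 + 1052\right) + \frac{-1670 + 683}{610 + 3} = 2808 - \frac{987}{613} = \frac{1720317}{613}$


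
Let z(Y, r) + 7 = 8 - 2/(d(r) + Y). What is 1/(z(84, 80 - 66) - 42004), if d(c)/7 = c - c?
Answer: -42/1764127 ≈ -2.3808e-5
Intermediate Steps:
d(c) = 0 (d(c) = 7*(c - c) = 7*0 = 0)
z(Y, r) = 1 - 2/Y (z(Y, r) = -7 + (8 - 2/(0 + Y)) = -7 + (8 - 2/Y) = 1 - 2/Y)
1/(z(84, 80 - 66) - 42004) = 1/((-2 + 84)/84 - 42004) = 1/((1/84)*82 - 42004) = 1/(41/42 - 42004) = 1/(-1764127/42) = -42/1764127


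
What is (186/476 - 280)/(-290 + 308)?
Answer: -66547/4284 ≈ -15.534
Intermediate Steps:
(186/476 - 280)/(-290 + 308) = (186*(1/476) - 280)/18 = (93/238 - 280)*(1/18) = -66547/238*1/18 = -66547/4284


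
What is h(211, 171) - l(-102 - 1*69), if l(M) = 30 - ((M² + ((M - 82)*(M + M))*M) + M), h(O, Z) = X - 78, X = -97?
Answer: -14767081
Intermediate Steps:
h(O, Z) = -175 (h(O, Z) = -97 - 78 = -175)
l(M) = 30 - M - M² - 2*M²*(-82 + M) (l(M) = 30 - ((M² + ((-82 + M)*(2*M))*M) + M) = 30 - ((M² + (2*M*(-82 + M))*M) + M) = 30 - ((M² + 2*M²*(-82 + M)) + M) = 30 - (M + M² + 2*M²*(-82 + M)) = 30 + (-M - M² - 2*M²*(-82 + M)) = 30 - M - M² - 2*M²*(-82 + M))
h(211, 171) - l(-102 - 1*69) = -175 - (30 - (-102 - 1*69) - 2*(-102 - 1*69)³ + 163*(-102 - 1*69)²) = -175 - (30 - (-102 - 69) - 2*(-102 - 69)³ + 163*(-102 - 69)²) = -175 - (30 - 1*(-171) - 2*(-171)³ + 163*(-171)²) = -175 - (30 + 171 - 2*(-5000211) + 163*29241) = -175 - (30 + 171 + 10000422 + 4766283) = -175 - 1*14766906 = -175 - 14766906 = -14767081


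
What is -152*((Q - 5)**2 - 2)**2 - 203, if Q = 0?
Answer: -80611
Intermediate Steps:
-152*((Q - 5)**2 - 2)**2 - 203 = -152*((0 - 5)**2 - 2)**2 - 203 = -152*((-5)**2 - 2)**2 - 203 = -152*(25 - 2)**2 - 203 = -152*23**2 - 203 = -152*529 - 203 = -80408 - 203 = -80611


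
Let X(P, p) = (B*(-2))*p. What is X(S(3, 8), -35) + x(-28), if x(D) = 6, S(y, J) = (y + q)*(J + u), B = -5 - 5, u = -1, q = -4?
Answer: -694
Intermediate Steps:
B = -10
S(y, J) = (-1 + J)*(-4 + y) (S(y, J) = (y - 4)*(J - 1) = (-4 + y)*(-1 + J) = (-1 + J)*(-4 + y))
X(P, p) = 20*p (X(P, p) = (-10*(-2))*p = 20*p)
X(S(3, 8), -35) + x(-28) = 20*(-35) + 6 = -700 + 6 = -694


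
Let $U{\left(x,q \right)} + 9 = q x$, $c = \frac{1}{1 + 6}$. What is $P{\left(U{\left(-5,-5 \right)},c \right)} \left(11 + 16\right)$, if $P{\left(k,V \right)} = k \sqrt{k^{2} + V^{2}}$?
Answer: $\frac{432 \sqrt{12545}}{7} \approx 6912.3$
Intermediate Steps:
$c = \frac{1}{7} \approx 0.14286$
$U{\left(x,q \right)} = -9 + q x$
$P{\left(k,V \right)} = k \sqrt{V^{2} + k^{2}}$
$P{\left(U{\left(-5,-5 \right)},c \right)} \left(11 + 16\right) = \left(-9 - -25\right) \sqrt{\left(\frac{1}{7}\right)^{2} + \left(-9 - -25\right)^{2}} \left(11 + 16\right) = \left(-9 + 25\right) \sqrt{\frac{1}{49} + \left(-9 + 25\right)^{2}} \cdot 27 = 16 \sqrt{\frac{1}{49} + 16^{2}} \cdot 27 = 16 \sqrt{\frac{1}{49} + 256} \cdot 27 = 16 \sqrt{\frac{12545}{49}} \cdot 27 = 16 \frac{\sqrt{12545}}{7} \cdot 27 = \frac{16 \sqrt{12545}}{7} \cdot 27 = \frac{432 \sqrt{12545}}{7}$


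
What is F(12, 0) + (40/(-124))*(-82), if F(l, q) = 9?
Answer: 1099/31 ≈ 35.452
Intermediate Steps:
F(12, 0) + (40/(-124))*(-82) = 9 + (40/(-124))*(-82) = 9 + (40*(-1/124))*(-82) = 9 - 10/31*(-82) = 9 + 820/31 = 1099/31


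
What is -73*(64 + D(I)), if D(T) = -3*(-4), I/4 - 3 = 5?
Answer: -5548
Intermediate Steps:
I = 32 (I = 12 + 4*5 = 12 + 20 = 32)
D(T) = 12
-73*(64 + D(I)) = -73*(64 + 12) = -73*76 = -5548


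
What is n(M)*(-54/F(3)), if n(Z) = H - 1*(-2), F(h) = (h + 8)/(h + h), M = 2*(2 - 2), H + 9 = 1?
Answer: 1944/11 ≈ 176.73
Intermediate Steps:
H = -8 (H = -9 + 1 = -8)
M = 0 (M = 2*0 = 0)
F(h) = (8 + h)/(2*h) (F(h) = (8 + h)/((2*h)) = (8 + h)*(1/(2*h)) = (8 + h)/(2*h))
n(Z) = -6 (n(Z) = -8 - 1*(-2) = -8 + 2 = -6)
n(M)*(-54/F(3)) = -(-324)/((½)*(8 + 3)/3) = -(-324)/((½)*(⅓)*11) = -(-324)/11/6 = -(-324)*6/11 = -6*(-324/11) = 1944/11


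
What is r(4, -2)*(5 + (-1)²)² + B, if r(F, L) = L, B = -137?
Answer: -209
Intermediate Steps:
r(4, -2)*(5 + (-1)²)² + B = -2*(5 + (-1)²)² - 137 = -2*(5 + 1)² - 137 = -2*6² - 137 = -2*36 - 137 = -72 - 137 = -209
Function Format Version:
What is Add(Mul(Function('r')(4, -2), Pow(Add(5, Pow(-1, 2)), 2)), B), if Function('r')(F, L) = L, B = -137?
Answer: -209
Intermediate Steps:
Add(Mul(Function('r')(4, -2), Pow(Add(5, Pow(-1, 2)), 2)), B) = Add(Mul(-2, Pow(Add(5, Pow(-1, 2)), 2)), -137) = Add(Mul(-2, Pow(Add(5, 1), 2)), -137) = Add(Mul(-2, Pow(6, 2)), -137) = Add(Mul(-2, 36), -137) = Add(-72, -137) = -209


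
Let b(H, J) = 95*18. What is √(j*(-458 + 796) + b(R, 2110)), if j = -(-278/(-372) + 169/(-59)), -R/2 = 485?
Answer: √73027289589/5487 ≈ 49.250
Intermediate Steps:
R = -970 (R = -2*485 = -970)
b(H, J) = 1710
j = 23233/10974 (j = -(-278*(-1/372) + 169*(-1/59)) = -(139/186 - 169/59) = -1*(-23233/10974) = 23233/10974 ≈ 2.1171)
√(j*(-458 + 796) + b(R, 2110)) = √(23233*(-458 + 796)/10974 + 1710) = √((23233/10974)*338 + 1710) = √(3926377/5487 + 1710) = √(13309147/5487) = √73027289589/5487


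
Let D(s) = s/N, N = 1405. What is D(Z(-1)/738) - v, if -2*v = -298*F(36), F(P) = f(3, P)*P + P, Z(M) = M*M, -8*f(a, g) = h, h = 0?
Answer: -5561877959/1036890 ≈ -5364.0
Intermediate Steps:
f(a, g) = 0 (f(a, g) = -⅛*0 = 0)
Z(M) = M²
F(P) = P (F(P) = 0*P + P = 0 + P = P)
D(s) = s/1405
v = 5364 (v = -(-149)*36 = -½*(-10728) = 5364)
D(Z(-1)/738) - v = ((-1)²/738)/1405 - 1*5364 = (1*(1/738))/1405 - 5364 = (1/1405)*(1/738) - 5364 = 1/1036890 - 5364 = -5561877959/1036890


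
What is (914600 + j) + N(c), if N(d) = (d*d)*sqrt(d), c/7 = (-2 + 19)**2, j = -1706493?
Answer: -791893 + 69572993*sqrt(7) ≈ 1.8328e+8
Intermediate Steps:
c = 2023 (c = 7*(-2 + 19)**2 = 7*17**2 = 7*289 = 2023)
N(d) = d**(5/2) (N(d) = d**2*sqrt(d) = d**(5/2))
(914600 + j) + N(c) = (914600 - 1706493) + 2023**(5/2) = -791893 + 69572993*sqrt(7)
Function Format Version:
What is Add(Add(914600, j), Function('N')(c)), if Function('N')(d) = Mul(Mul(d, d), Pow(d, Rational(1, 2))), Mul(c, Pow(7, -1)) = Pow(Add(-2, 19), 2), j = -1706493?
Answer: Add(-791893, Mul(69572993, Pow(7, Rational(1, 2)))) ≈ 1.8328e+8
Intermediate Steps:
c = 2023 (c = Mul(7, Pow(Add(-2, 19), 2)) = Mul(7, Pow(17, 2)) = Mul(7, 289) = 2023)
Function('N')(d) = Pow(d, Rational(5, 2)) (Function('N')(d) = Mul(Pow(d, 2), Pow(d, Rational(1, 2))) = Pow(d, Rational(5, 2)))
Add(Add(914600, j), Function('N')(c)) = Add(Add(914600, -1706493), Pow(2023, Rational(5, 2))) = Add(-791893, Mul(69572993, Pow(7, Rational(1, 2))))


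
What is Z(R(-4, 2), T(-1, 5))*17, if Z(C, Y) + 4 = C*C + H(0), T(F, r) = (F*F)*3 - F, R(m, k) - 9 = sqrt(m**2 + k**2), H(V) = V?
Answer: 1649 + 612*sqrt(5) ≈ 3017.5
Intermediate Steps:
R(m, k) = 9 + sqrt(k**2 + m**2) (R(m, k) = 9 + sqrt(m**2 + k**2) = 9 + sqrt(k**2 + m**2))
T(F, r) = -F + 3*F**2 (T(F, r) = F**2*3 - F = 3*F**2 - F = -F + 3*F**2)
Z(C, Y) = -4 + C**2 (Z(C, Y) = -4 + (C*C + 0) = -4 + (C**2 + 0) = -4 + C**2)
Z(R(-4, 2), T(-1, 5))*17 = (-4 + (9 + sqrt(2**2 + (-4)**2))**2)*17 = (-4 + (9 + sqrt(4 + 16))**2)*17 = (-4 + (9 + sqrt(20))**2)*17 = (-4 + (9 + 2*sqrt(5))**2)*17 = -68 + 17*(9 + 2*sqrt(5))**2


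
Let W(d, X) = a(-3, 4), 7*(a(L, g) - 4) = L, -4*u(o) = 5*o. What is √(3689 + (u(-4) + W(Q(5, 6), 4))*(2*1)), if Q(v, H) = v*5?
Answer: √181601/7 ≈ 60.878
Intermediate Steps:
Q(v, H) = 5*v
u(o) = -5*o/4
a(L, g) = 4 + L/7
W(d, X) = 25/7 (W(d, X) = 4 + (⅐)*(-3) = 4 - 3/7 = 25/7)
√(3689 + (u(-4) + W(Q(5, 6), 4))*(2*1)) = √(3689 + (-5/4*(-4) + 25/7)*(2*1)) = √(3689 + (5 + 25/7)*2) = √(3689 + (60/7)*2) = √(3689 + 120/7) = √(25943/7) = √181601/7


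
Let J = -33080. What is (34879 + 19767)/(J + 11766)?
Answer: -27323/10657 ≈ -2.5639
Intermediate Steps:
(34879 + 19767)/(J + 11766) = (34879 + 19767)/(-33080 + 11766) = 54646/(-21314) = 54646*(-1/21314) = -27323/10657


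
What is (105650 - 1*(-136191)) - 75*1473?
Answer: 131366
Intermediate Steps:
(105650 - 1*(-136191)) - 75*1473 = (105650 + 136191) - 1*110475 = 241841 - 110475 = 131366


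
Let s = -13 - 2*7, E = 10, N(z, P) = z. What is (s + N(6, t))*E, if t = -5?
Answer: -210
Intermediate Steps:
s = -27 (s = -13 - 1*14 = -13 - 14 = -27)
(s + N(6, t))*E = (-27 + 6)*10 = -21*10 = -210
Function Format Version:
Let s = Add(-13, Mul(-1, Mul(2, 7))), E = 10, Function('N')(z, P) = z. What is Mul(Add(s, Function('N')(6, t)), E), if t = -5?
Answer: -210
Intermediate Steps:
s = -27 (s = Add(-13, Mul(-1, 14)) = Add(-13, -14) = -27)
Mul(Add(s, Function('N')(6, t)), E) = Mul(Add(-27, 6), 10) = Mul(-21, 10) = -210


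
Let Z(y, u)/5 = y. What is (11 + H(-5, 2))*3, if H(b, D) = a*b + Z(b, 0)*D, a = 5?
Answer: -192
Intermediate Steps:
Z(y, u) = 5*y
H(b, D) = 5*b + 5*D*b (H(b, D) = 5*b + (5*b)*D = 5*b + 5*D*b)
(11 + H(-5, 2))*3 = (11 + 5*(-5)*(1 + 2))*3 = (11 + 5*(-5)*3)*3 = (11 - 75)*3 = -64*3 = -192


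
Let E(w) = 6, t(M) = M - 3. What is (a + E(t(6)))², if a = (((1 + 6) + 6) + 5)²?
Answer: 108900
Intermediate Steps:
t(M) = -3 + M
a = 324 (a = ((7 + 6) + 5)² = (13 + 5)² = 18² = 324)
(a + E(t(6)))² = (324 + 6)² = 330² = 108900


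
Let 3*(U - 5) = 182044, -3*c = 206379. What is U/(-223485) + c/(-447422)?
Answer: -35334591083/299976317010 ≈ -0.11779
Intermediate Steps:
c = -68793 (c = -⅓*206379 = -68793)
U = 182059/3 (U = 5 + (⅓)*182044 = 5 + 182044/3 = 182059/3 ≈ 60686.)
U/(-223485) + c/(-447422) = (182059/3)/(-223485) - 68793/(-447422) = (182059/3)*(-1/223485) - 68793*(-1/447422) = -182059/670455 + 68793/447422 = -35334591083/299976317010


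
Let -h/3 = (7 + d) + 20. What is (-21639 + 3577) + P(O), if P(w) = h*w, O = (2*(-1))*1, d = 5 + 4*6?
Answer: -17726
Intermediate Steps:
d = 29 (d = 5 + 24 = 29)
O = -2 (O = -2*1 = -2)
h = -168 (h = -3*((7 + 29) + 20) = -3*(36 + 20) = -3*56 = -168)
P(w) = -168*w
(-21639 + 3577) + P(O) = (-21639 + 3577) - 168*(-2) = -18062 + 336 = -17726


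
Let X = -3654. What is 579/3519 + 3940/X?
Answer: -652733/714357 ≈ -0.91374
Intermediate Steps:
579/3519 + 3940/X = 579/3519 + 3940/(-3654) = 579*(1/3519) + 3940*(-1/3654) = 193/1173 - 1970/1827 = -652733/714357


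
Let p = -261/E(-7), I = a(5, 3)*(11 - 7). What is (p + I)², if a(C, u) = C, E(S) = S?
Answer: 160801/49 ≈ 3281.7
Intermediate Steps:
I = 20 (I = 5*(11 - 7) = 5*4 = 20)
p = 261/7 (p = -261/(-7) = -261*(-⅐) = 261/7 ≈ 37.286)
(p + I)² = (261/7 + 20)² = (401/7)² = 160801/49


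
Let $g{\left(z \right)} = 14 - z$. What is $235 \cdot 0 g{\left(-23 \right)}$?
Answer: $0$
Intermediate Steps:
$235 \cdot 0 g{\left(-23 \right)} = 235 \cdot 0 \left(14 - -23\right) = 0 \left(14 + 23\right) = 0 \cdot 37 = 0$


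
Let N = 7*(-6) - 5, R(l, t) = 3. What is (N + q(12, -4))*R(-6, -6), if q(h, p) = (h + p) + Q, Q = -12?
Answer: -153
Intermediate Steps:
q(h, p) = -12 + h + p (q(h, p) = (h + p) - 12 = -12 + h + p)
N = -47 (N = -42 - 5 = -47)
(N + q(12, -4))*R(-6, -6) = (-47 + (-12 + 12 - 4))*3 = (-47 - 4)*3 = -51*3 = -153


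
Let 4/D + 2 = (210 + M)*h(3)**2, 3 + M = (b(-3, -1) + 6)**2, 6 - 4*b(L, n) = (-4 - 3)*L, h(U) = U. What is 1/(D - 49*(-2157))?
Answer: 30505/3224165029 ≈ 9.4614e-6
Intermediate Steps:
b(L, n) = 3/2 + 7*L/4 (b(L, n) = 3/2 - (-4 - 3)*L/4 = 3/2 - (-7)*L/4 = 3/2 + 7*L/4)
M = 33/16 (M = -3 + ((3/2 + (7/4)*(-3)) + 6)**2 = -3 + ((3/2 - 21/4) + 6)**2 = -3 + (-15/4 + 6)**2 = -3 + (9/4)**2 = -3 + 81/16 = 33/16 ≈ 2.0625)
D = 64/30505 (D = 4/(-2 + (210 + 33/16)*3**2) = 4/(-2 + (3393/16)*9) = 4/(-2 + 30537/16) = 4/(30505/16) = 4*(16/30505) = 64/30505 ≈ 0.0020980)
1/(D - 49*(-2157)) = 1/(64/30505 - 49*(-2157)) = 1/(64/30505 + 105693) = 1/(3224165029/30505) = 30505/3224165029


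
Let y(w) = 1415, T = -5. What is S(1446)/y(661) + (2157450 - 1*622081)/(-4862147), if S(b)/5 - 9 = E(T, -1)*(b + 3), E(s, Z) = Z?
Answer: -7436001107/1375987601 ≈ -5.4041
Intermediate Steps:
S(b) = 30 - 5*b (S(b) = 45 + 5*(-(b + 3)) = 45 + 5*(-(3 + b)) = 45 + 5*(-3 - b) = 45 + (-15 - 5*b) = 30 - 5*b)
S(1446)/y(661) + (2157450 - 1*622081)/(-4862147) = (30 - 5*1446)/1415 + (2157450 - 1*622081)/(-4862147) = (30 - 7230)*(1/1415) + (2157450 - 622081)*(-1/4862147) = -7200*1/1415 + 1535369*(-1/4862147) = -1440/283 - 1535369/4862147 = -7436001107/1375987601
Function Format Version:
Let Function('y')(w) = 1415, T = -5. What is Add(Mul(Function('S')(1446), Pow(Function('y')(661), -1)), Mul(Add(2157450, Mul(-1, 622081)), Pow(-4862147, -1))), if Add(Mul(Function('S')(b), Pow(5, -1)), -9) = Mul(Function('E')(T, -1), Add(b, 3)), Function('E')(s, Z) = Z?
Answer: Rational(-7436001107, 1375987601) ≈ -5.4041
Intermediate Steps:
Function('S')(b) = Add(30, Mul(-5, b)) (Function('S')(b) = Add(45, Mul(5, Mul(-1, Add(b, 3)))) = Add(45, Mul(5, Mul(-1, Add(3, b)))) = Add(45, Mul(5, Add(-3, Mul(-1, b)))) = Add(45, Add(-15, Mul(-5, b))) = Add(30, Mul(-5, b)))
Add(Mul(Function('S')(1446), Pow(Function('y')(661), -1)), Mul(Add(2157450, Mul(-1, 622081)), Pow(-4862147, -1))) = Add(Mul(Add(30, Mul(-5, 1446)), Pow(1415, -1)), Mul(Add(2157450, Mul(-1, 622081)), Pow(-4862147, -1))) = Add(Mul(Add(30, -7230), Rational(1, 1415)), Mul(Add(2157450, -622081), Rational(-1, 4862147))) = Add(Mul(-7200, Rational(1, 1415)), Mul(1535369, Rational(-1, 4862147))) = Add(Rational(-1440, 283), Rational(-1535369, 4862147)) = Rational(-7436001107, 1375987601)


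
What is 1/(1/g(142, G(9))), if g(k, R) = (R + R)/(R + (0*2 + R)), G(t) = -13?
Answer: 1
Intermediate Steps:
g(k, R) = 1 (g(k, R) = (2*R)/(R + (0 + R)) = (2*R)/(R + R) = (2*R)/((2*R)) = (2*R)*(1/(2*R)) = 1)
1/(1/g(142, G(9))) = 1/(1/1) = 1/1 = 1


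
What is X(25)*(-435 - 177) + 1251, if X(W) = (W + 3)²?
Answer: -478557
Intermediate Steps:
X(W) = (3 + W)²
X(25)*(-435 - 177) + 1251 = (3 + 25)²*(-435 - 177) + 1251 = 28²*(-612) + 1251 = 784*(-612) + 1251 = -479808 + 1251 = -478557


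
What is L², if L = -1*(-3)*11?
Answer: 1089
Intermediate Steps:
L = 33 (L = 3*11 = 33)
L² = 33² = 1089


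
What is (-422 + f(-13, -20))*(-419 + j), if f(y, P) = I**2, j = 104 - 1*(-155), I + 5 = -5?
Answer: 51520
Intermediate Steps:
I = -10 (I = -5 - 5 = -10)
j = 259 (j = 104 + 155 = 259)
f(y, P) = 100 (f(y, P) = (-10)**2 = 100)
(-422 + f(-13, -20))*(-419 + j) = (-422 + 100)*(-419 + 259) = -322*(-160) = 51520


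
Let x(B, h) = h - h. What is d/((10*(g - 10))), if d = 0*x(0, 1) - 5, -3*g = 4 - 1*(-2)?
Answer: 1/24 ≈ 0.041667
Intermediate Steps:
x(B, h) = 0
g = -2 (g = -(4 - 1*(-2))/3 = -(4 + 2)/3 = -⅓*6 = -2)
d = -5 (d = 0*0 - 5 = 0 - 5 = -5)
d/((10*(g - 10))) = -5*1/(10*(-2 - 10)) = -5/(10*(-12)) = -5/(-120) = -5*(-1/120) = 1/24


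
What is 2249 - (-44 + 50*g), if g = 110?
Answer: -3207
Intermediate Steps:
2249 - (-44 + 50*g) = 2249 - (-44 + 50*110) = 2249 - (-44 + 5500) = 2249 - 1*5456 = 2249 - 5456 = -3207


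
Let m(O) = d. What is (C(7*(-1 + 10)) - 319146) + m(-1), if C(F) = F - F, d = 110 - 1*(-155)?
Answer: -318881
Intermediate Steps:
d = 265 (d = 110 + 155 = 265)
m(O) = 265
C(F) = 0
(C(7*(-1 + 10)) - 319146) + m(-1) = (0 - 319146) + 265 = -319146 + 265 = -318881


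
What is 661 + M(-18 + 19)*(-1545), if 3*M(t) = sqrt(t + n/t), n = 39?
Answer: 661 - 1030*sqrt(10) ≈ -2596.1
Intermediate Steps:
M(t) = sqrt(t + 39/t)/3
661 + M(-18 + 19)*(-1545) = 661 + (sqrt((-18 + 19) + 39/(-18 + 19))/3)*(-1545) = 661 + (sqrt(1 + 39/1)/3)*(-1545) = 661 + (sqrt(1 + 39*1)/3)*(-1545) = 661 + (sqrt(1 + 39)/3)*(-1545) = 661 + (sqrt(40)/3)*(-1545) = 661 + ((2*sqrt(10))/3)*(-1545) = 661 + (2*sqrt(10)/3)*(-1545) = 661 - 1030*sqrt(10)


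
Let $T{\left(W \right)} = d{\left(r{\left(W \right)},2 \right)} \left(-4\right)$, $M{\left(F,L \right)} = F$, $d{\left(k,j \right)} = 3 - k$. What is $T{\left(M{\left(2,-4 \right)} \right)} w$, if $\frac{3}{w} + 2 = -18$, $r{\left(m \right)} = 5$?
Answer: $- \frac{6}{5} \approx -1.2$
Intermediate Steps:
$w = - \frac{3}{20}$ ($w = \frac{3}{-2 - 18} = \frac{3}{-20} = 3 \left(- \frac{1}{20}\right) = - \frac{3}{20} \approx -0.15$)
$T{\left(W \right)} = 8$ ($T{\left(W \right)} = \left(3 - 5\right) \left(-4\right) = \left(-2\right) \left(-4\right) = 8$)
$T{\left(M{\left(2,-4 \right)} \right)} w = 8 \left(- \frac{3}{20}\right) = - \frac{6}{5}$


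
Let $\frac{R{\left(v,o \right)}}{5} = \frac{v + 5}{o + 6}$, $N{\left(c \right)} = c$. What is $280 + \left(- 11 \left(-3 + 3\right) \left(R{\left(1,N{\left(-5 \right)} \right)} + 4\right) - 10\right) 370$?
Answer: $-3420$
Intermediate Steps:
$R{\left(v,o \right)} = \frac{5 \left(5 + v\right)}{6 + o}$ ($R{\left(v,o \right)} = 5 \frac{v + 5}{o + 6} = 5 \frac{5 + v}{6 + o} = \frac{5 \left(5 + v\right)}{6 + o}$)
$280 + \left(- 11 \left(-3 + 3\right) \left(R{\left(1,N{\left(-5 \right)} \right)} + 4\right) - 10\right) 370 = 280 + \left(- 11 \left(-3 + 3\right) \left(\frac{5 \left(5 + 1\right)}{6 - 5} + 4\right) - 10\right) 370 = 280 + \left(- 11 \cdot 0 \left(5 \cdot 1^{-1} \cdot 6 + 4\right) - 10\right) 370 = 280 + \left(- 11 \cdot 0 \left(5 \cdot 1 \cdot 6 + 4\right) - 10\right) 370 = 280 + \left(- 11 \cdot 0 \left(30 + 4\right) - 10\right) 370 = 280 + \left(- 11 \cdot 0 \cdot 34 - 10\right) 370 = 280 + \left(\left(-11\right) 0 - 10\right) 370 = 280 + \left(0 - 10\right) 370 = 280 - 3700 = -3420$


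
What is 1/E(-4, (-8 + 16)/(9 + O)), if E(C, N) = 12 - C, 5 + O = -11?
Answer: 1/16 ≈ 0.062500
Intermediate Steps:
O = -16 (O = -5 - 11 = -16)
1/E(-4, (-8 + 16)/(9 + O)) = 1/(12 - 1*(-4)) = 1/(12 + 4) = 1/16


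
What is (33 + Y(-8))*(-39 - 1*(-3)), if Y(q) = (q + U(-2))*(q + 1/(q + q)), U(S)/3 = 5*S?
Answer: -24435/2 ≈ -12218.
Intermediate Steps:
U(S) = 15*S (U(S) = 3*(5*S) = 15*S)
Y(q) = (-30 + q)*(q + 1/(2*q)) (Y(q) = (q + 15*(-2))*(q + 1/(q + q)) = (q - 30)*(q + 1/(2*q)) = (-30 + q)*(q + 1/(2*q)))
(33 + Y(-8))*(-39 - 1*(-3)) = (33 + (1/2 + (-8)**2 - 30*(-8) - 15/(-8)))*(-39 - 1*(-3)) = (33 + (1/2 + 64 + 240 - 15*(-1/8)))*(-39 + 3) = (33 + (1/2 + 64 + 240 + 15/8))*(-36) = (33 + 2451/8)*(-36) = (2715/8)*(-36) = -24435/2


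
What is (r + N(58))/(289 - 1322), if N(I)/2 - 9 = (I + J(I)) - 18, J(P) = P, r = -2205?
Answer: 1991/1033 ≈ 1.9274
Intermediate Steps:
N(I) = -18 + 4*I (N(I) = 18 + 2*((I + I) - 18) = 18 + 2*(2*I - 18) = 18 + 2*(-18 + 2*I) = 18 + (-36 + 4*I) = -18 + 4*I)
(r + N(58))/(289 - 1322) = (-2205 + (-18 + 4*58))/(289 - 1322) = (-2205 + (-18 + 232))/(-1033) = (-2205 + 214)*(-1/1033) = -1991*(-1/1033) = 1991/1033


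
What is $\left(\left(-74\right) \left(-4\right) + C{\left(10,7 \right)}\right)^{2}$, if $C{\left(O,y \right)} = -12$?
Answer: $80656$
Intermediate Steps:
$\left(\left(-74\right) \left(-4\right) + C{\left(10,7 \right)}\right)^{2} = \left(\left(-74\right) \left(-4\right) - 12\right)^{2} = \left(296 - 12\right)^{2} = 284^{2} = 80656$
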